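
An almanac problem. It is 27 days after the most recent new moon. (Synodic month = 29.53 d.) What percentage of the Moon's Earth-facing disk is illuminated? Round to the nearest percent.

7%

Elongation θ = 360° × 27/29.53 ≈ 329.2°.
cos 329.2° = 0.859, so f = (1 − 0.859)/2 = 0.071, so 7%.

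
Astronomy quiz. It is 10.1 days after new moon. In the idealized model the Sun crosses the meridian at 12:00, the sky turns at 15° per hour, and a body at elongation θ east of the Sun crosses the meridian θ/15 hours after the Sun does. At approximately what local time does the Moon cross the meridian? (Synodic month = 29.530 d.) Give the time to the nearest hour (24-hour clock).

Elongation θ = 360° × 10.1/29.530 ≈ 123.1°.
The Moon trails the Sun by θ/15 = 123.1/15 ≈ 8.21 hours.
12:00 + 8.21 h ≈ 20:13 → 20:00 to the nearest hour.

20:00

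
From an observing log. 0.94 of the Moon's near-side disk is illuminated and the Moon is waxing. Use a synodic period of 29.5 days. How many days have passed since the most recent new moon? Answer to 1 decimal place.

Invert f = (1 − cos θ)/2 to get cos θ = 1 − 2(0.94) = -0.880, hence θ₀ = arccos -0.880 = 151.6°.
Before full moon the principal value applies: θ = 151.6°.
That fraction of the synodic month is 151.6/360 × 29.5 d ≈ 12.43 d.

12.4 days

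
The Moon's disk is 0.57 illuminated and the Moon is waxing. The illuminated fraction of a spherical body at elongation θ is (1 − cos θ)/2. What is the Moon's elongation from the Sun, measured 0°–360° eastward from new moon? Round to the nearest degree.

98°

From f = (1 − cos θ)/2: cos θ = 1 − 2×0.57 = -0.140; arccos → 98.0°.
Before full moon the principal value applies: θ = 98.0°.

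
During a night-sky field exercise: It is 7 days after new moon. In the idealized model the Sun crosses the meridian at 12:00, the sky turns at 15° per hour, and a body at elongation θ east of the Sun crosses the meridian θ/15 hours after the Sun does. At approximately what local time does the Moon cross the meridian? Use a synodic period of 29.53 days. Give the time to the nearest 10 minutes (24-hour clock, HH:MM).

Phase angle: θ = 360°·(7 d)/(29.53 d) = 85.3°.
Delay after the Sun = 85.3° / (15°/h) ≈ 5.69 h.
12:00 + 5.689 h ≈ 17:41 → 17:40 to the nearest ten minutes.

17:40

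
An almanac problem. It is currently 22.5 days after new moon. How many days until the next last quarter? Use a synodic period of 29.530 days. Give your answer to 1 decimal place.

29.2 days

Last quarter occurs at elongation 270°, i.e. at age 29.530 × 270/360 = 22.148 d.
This lunation's last quarter (22.148 d) has passed, so add one period: 51.678 − 22.5 = 29.178 days.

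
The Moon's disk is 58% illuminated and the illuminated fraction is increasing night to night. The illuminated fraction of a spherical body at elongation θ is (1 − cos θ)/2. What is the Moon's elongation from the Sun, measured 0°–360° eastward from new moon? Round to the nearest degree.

From f = (1 − cos θ)/2: cos θ = 1 − 2×0.58 = -0.160; arccos → 99.2°.
Waxing ⇒ before full, so θ = 99.2°.

99°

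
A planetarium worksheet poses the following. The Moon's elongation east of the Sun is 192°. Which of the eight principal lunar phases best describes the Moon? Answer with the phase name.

The full moon sector spans roughly 158°–202°; 192° falls inside it.

full moon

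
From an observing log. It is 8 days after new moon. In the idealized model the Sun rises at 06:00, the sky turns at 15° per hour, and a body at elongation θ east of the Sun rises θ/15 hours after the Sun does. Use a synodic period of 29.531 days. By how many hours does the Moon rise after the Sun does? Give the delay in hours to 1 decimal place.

The Moon has covered 8/29.531 of its cycle, so θ ≈ 360° × 8/29.531 = 97.5°.
At 15° of sky rotation per hour, 97.5° corresponds to a 6.50 h lag.
So the Moon rises 6.50 h after the Sun.

6.5 h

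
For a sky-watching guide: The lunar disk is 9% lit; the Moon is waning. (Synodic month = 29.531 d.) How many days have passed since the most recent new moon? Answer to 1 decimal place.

Invert f = (1 − cos θ)/2 to get cos θ = 1 − 2(0.09) = 0.820, hence θ₀ = arccos 0.820 = 34.9°.
Waning ⇒ past full, so θ = 360° − 34.9° = 325.1°.
At 360°/29.531 d per day, 325.1° corresponds to 26.67 days.

26.7 days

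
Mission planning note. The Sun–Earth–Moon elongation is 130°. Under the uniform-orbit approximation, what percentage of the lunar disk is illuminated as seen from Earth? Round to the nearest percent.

82%

Half-versine of 130°: (1 − (-0.643))/2 = 0.821, i.e. 82%.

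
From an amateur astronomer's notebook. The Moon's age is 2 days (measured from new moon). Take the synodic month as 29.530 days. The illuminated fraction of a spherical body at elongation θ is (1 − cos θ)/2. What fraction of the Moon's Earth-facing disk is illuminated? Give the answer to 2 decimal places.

Phase angle: θ = 360°·(2 d)/(29.530 d) = 24.4°.
With cos θ = 0.911, the lit fraction is (1 − 0.911)/2 ≈ 0.045.

0.04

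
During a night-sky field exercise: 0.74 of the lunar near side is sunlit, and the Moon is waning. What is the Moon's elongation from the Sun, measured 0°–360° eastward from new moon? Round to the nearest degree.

241°

From f = (1 − cos θ)/2: cos θ = 1 − 2×0.74 = -0.480; arccos → 118.7°.
A waning Moon lies in 180°–360°, so θ = 360° − 118.7° = 241.3°.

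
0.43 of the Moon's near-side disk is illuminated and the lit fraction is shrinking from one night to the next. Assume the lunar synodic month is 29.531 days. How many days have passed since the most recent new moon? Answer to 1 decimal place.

cos θ = 1 − 2f = 0.140, giving a principal value of 82.0°.
Since the Moon is past full (waning), take the reflex angle: θ = 360° − 82.0° = 278.0°.
Age = 29.531 × 278.0°/360° ≈ 22.81 days.

22.8 days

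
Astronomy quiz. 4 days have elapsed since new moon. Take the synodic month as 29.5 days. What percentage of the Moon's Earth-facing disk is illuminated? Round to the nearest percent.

Elongation θ = 360° × 4/29.5 ≈ 48.8°.
cos 48.8° = 0.659, so f = (1 − 0.659)/2 = 0.171, so 17%.

17%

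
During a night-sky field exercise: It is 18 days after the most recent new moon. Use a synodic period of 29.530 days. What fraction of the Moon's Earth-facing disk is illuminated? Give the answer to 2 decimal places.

0.89

The Moon has covered 18/29.530 of its cycle, so θ ≈ 360° × 18/29.530 = 219.4°.
Illuminated fraction = (1 − cos 219.4°)/2 = (1 − (-0.772))/2 ≈ 0.886.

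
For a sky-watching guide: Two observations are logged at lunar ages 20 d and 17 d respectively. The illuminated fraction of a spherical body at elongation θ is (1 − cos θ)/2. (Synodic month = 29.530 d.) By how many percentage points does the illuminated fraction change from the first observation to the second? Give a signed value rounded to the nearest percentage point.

θ₁ = 360° × 20/29.530 = 243.8°, f₁ = (1 − cos θ₁)/2 = 0.721.
θ₂ = 360° × 17/29.530 = 207.2°, f₂ = (1 − cos θ₂)/2 = 0.945.
Change = f₂ − f₁ = +0.224 → +22 percentage points.

+22 percentage points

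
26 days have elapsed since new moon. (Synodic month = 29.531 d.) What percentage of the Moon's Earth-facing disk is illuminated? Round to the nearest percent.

13%

Elongation θ = 360° × 26/29.531 ≈ 317.0°.
With cos θ = 0.731, the lit fraction is (1 − 0.731)/2 ≈ 0.135, so 13%.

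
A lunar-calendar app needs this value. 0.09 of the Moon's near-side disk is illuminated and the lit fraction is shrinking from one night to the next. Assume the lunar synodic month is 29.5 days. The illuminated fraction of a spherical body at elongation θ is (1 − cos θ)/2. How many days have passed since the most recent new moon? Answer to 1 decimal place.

Invert f = (1 − cos θ)/2 to get cos θ = 1 − 2(0.09) = 0.820, hence θ₀ = arccos 0.820 = 34.9°.
Waning ⇒ past full, so θ = 360° − 34.9° = 325.1°.
Age = 29.5 × 325.1°/360° ≈ 26.64 days.

26.6 days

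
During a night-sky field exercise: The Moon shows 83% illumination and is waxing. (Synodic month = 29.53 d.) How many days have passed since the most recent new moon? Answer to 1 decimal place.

cos θ = 1 − 2f = -0.660, giving a principal value of 131.3°.
Before full moon the principal value applies: θ = 131.3°.
At 360°/29.53 d per day, 131.3° corresponds to 10.77 days.

10.8 days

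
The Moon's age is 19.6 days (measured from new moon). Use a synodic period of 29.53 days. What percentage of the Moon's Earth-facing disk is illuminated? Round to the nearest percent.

76%

Phase angle: θ = 360°·(19.6 d)/(29.53 d) = 238.9°.
cos 238.9° = (-0.516), so f = (1 − (-0.516))/2 = 0.758, so 76%.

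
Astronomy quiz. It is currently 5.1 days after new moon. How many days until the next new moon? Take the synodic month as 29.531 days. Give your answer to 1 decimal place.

The next new moon completes the synodic month: 29.531 − 5.1 = 24.431 days.

24.4 days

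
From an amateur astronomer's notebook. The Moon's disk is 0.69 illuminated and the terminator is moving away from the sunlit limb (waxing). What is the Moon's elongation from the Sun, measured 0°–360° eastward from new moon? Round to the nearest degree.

cos θ = 1 − 2f = -0.380, giving a principal value of 112.3°.
The Moon is waxing (0°–180°), so θ = 112.3° directly.

112°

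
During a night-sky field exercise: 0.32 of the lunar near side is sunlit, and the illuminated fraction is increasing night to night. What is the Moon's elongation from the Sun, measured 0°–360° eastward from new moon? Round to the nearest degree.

cos θ = 1 − 2f = 0.360, giving a principal value of 68.9°.
Before full moon the principal value applies: θ = 68.9°.

69°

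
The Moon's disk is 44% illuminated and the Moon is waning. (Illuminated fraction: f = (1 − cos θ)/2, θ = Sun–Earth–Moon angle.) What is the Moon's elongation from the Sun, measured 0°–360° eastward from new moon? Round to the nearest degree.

277°

Invert f = (1 − cos θ)/2 to get cos θ = 1 − 2(0.44) = 0.120, hence θ₀ = arccos 0.120 = 83.1°.
Since the Moon is past full (waning), take the reflex angle: θ = 360° − 83.1° = 276.9°.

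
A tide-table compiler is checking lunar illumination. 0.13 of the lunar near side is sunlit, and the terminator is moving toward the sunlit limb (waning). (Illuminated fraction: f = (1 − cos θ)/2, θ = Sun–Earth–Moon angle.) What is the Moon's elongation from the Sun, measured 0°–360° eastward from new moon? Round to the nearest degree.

318°

Invert f = (1 − cos θ)/2 to get cos θ = 1 − 2(0.13) = 0.740, hence θ₀ = arccos 0.740 = 42.3°.
Since the Moon is past full (waning), take the reflex angle: θ = 360° − 42.3° = 317.7°.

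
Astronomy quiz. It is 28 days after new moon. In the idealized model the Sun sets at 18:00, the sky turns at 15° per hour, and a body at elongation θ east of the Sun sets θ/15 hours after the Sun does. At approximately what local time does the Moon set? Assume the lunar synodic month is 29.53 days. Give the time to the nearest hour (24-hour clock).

The Moon has covered 28/29.53 of its cycle, so θ ≈ 360° × 28/29.53 = 341.3°.
Delay after the Sun = 341.3° / (15°/h) ≈ 22.76 h.
18:00 + 22.76 h ≈ 16:45 → 17:00 to the nearest hour.

17:00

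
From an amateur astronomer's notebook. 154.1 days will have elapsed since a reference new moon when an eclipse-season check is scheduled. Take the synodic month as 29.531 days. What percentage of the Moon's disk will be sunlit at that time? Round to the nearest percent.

40%

154.1/29.531 = 5.218 lunations, so 5 complete cycles and 6.44 d into the next.
Elongation θ = 360° × 6.44/29.531 ≈ 78.6°.
Illuminated fraction = (1 − cos 78.6°)/2 = (1 − 0.198)/2 ≈ 0.401, so 40%.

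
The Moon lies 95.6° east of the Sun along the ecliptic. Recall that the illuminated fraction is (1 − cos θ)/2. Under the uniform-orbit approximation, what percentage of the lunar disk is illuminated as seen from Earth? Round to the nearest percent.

55%

Half-versine of 95.6°: (1 − (-0.098))/2 = 0.549, i.e. 55%.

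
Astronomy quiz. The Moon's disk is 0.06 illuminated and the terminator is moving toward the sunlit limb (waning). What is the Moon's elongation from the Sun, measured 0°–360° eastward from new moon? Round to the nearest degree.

332°

cos θ = 1 − 2f = 0.880, giving a principal value of 28.4°.
A waning Moon lies in 180°–360°, so θ = 360° − 28.4° = 331.6°.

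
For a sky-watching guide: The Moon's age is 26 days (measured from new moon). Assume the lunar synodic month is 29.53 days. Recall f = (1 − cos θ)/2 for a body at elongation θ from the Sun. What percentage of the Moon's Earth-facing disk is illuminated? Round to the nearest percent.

13%

Phase angle: θ = 360°·(26 d)/(29.53 d) = 317.0°.
With cos θ = 0.731, the lit fraction is (1 − 0.731)/2 ≈ 0.135, so 13%.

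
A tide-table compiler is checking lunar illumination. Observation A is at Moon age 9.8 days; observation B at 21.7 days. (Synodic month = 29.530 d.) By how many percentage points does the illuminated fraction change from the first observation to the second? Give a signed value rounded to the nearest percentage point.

First observation: θ = 360°·9.8/29.530 = 119.5°, so f = 0.746.
Second observation: θ = 264.5°, f = 0.548.
Δf = 0.548 − 0.746 = -0.198, i.e. -20 pp.

-20 percentage points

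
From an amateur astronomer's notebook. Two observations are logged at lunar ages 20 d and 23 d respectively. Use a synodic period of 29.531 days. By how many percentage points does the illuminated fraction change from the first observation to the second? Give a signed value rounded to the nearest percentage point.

-31 percentage points

First observation: θ = 360°·20/29.531 = 243.8°, so f = 0.721.
Second observation: θ = 280.4°, f = 0.410.
Δf = 0.410 − 0.721 = -0.311, i.e. -31 pp.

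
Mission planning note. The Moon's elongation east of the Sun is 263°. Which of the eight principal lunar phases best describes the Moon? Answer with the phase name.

263° lies in the last quarter sector of the 8-phase cycle.

last quarter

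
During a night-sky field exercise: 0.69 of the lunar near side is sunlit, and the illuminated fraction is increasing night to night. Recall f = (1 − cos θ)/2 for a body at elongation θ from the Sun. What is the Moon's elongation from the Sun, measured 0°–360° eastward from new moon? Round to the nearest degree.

Invert f = (1 − cos θ)/2 to get cos θ = 1 − 2(0.69) = -0.380, hence θ₀ = arccos -0.380 = 112.3°.
Before full moon the principal value applies: θ = 112.3°.

112°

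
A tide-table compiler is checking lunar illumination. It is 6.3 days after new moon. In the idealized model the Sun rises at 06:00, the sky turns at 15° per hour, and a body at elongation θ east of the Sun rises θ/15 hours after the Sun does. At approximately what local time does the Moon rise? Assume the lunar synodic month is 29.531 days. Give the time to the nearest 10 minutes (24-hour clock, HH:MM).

Phase angle: θ = 360°·(6.3 d)/(29.531 d) = 76.8°.
At 15° of sky rotation per hour, 76.8° corresponds to a 5.12 h lag.
06:00 + 5.120 h ≈ 11:07 → 11:10 to the nearest ten minutes.

11:10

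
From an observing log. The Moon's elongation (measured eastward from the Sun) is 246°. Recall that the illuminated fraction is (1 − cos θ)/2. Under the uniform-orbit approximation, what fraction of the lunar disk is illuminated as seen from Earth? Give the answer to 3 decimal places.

0.703

cos 246° = (-0.407), so f = (1 − (-0.407))/2 = 0.703.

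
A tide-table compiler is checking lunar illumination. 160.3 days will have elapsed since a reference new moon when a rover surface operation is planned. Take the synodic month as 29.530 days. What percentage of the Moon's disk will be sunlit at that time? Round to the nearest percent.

95%

160.3/29.530 = 5.428 lunations, so 5 complete cycles and 12.65 d into the next.
Phase angle: θ = 360°·(12.65 d)/(29.530 d) = 154.2°.
cos 154.2° = (-0.900), so f = (1 − (-0.900))/2 = 0.950, so 95%.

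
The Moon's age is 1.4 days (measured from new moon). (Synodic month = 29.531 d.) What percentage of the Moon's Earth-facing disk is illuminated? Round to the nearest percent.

The Moon has covered 1.4/29.531 of its cycle, so θ ≈ 360° × 1.4/29.531 = 17.1°.
With cos θ = 0.956, the lit fraction is (1 − 0.956)/2 ≈ 0.022, so 2%.

2%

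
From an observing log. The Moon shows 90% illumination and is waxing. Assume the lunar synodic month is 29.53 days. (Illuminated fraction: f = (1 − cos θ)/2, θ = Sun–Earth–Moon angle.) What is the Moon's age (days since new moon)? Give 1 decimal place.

cos θ = 1 − 2f = -0.800, giving a principal value of 143.1°.
Before full moon the principal value applies: θ = 143.1°.
Age = 29.53 × 143.1°/360° ≈ 11.74 days.

11.7 days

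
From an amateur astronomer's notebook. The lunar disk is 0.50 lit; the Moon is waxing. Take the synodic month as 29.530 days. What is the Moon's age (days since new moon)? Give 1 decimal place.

7.4 days

From f = (1 − cos θ)/2: cos θ = 1 − 2×0.50 = 0.000; arccos → 90.0°.
The Moon is waxing (0°–180°), so θ = 90.0° directly.
That fraction of the synodic month is 90.0/360 × 29.530 d ≈ 7.38 d.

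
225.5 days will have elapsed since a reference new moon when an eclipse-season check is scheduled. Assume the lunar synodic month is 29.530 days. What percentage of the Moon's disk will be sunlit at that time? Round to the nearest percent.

83%

225.5/29.530 = 7.636 lunations, so 7 complete cycles and 18.79 d into the next.
Elongation θ = 360° × 18.79/29.530 ≈ 229.1°.
With cos θ = (-0.655), the lit fraction is (1 − (-0.655))/2 ≈ 0.828, so 83%.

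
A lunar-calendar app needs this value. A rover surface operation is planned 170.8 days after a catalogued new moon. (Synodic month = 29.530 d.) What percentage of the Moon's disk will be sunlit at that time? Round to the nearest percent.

Reduce mod P: 170.8 − 5×29.530 = 23.15 d into the current lunation.
Phase angle: θ = 360°·(23.15 d)/(29.530 d) = 282.2°.
With cos θ = 0.212, the lit fraction is (1 − 0.212)/2 ≈ 0.394, so 39%.

39%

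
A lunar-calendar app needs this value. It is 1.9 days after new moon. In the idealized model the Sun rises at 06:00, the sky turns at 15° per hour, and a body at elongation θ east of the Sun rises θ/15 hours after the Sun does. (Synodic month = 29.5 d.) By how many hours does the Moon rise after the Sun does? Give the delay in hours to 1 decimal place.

The Moon has covered 1.9/29.5 of its cycle, so θ ≈ 360° × 1.9/29.5 = 23.2°.
At 15° of sky rotation per hour, 23.2° corresponds to a 1.55 h lag.
So the Moon rises 1.55 h after the Sun.

1.5 h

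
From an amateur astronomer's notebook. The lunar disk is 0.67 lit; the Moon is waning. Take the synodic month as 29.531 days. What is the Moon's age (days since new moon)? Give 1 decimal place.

20.5 days

From f = (1 − cos θ)/2: cos θ = 1 − 2×0.67 = -0.340; arccos → 109.9°.
Waning ⇒ past full, so θ = 360° − 109.9° = 250.1°.
At 360°/29.531 d per day, 250.1° corresponds to 20.52 days.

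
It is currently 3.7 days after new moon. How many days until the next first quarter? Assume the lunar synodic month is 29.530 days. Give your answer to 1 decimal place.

First quarter is 0.25 of the way through the cycle: age 0.25 × 29.530 = 7.383 d.
So 3.683 days remain (7.383 − 3.7).

3.7 days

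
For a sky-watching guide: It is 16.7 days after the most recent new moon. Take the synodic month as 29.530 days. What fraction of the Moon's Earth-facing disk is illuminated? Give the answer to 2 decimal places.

0.96

The Moon has covered 16.7/29.530 of its cycle, so θ ≈ 360° × 16.7/29.530 = 203.6°.
cos 203.6° = (-0.916), so f = (1 − (-0.916))/2 = 0.958.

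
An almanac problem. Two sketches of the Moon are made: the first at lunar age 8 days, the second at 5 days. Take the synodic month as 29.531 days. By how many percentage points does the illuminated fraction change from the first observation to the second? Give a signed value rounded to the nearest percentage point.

-31 pp

θ₁ = 360° × 8/29.531 = 97.5°, f₁ = (1 − cos θ₁)/2 = 0.565.
θ₂ = 360° × 5/29.531 = 61.0°, f₂ = (1 − cos θ₂)/2 = 0.257.
Change = f₂ − f₁ = -0.308 → -31 percentage points.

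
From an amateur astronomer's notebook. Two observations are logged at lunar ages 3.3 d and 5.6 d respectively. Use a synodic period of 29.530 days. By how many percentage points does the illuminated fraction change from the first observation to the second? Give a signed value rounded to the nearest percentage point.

θ₁ = 360° × 3.3/29.530 = 40.2°, f₁ = (1 − cos θ₁)/2 = 0.118.
θ₂ = 360° × 5.6/29.530 = 68.3°, f₂ = (1 − cos θ₂)/2 = 0.315.
Change = f₂ − f₁ = +0.197 → +20 percentage points.

+20 percentage points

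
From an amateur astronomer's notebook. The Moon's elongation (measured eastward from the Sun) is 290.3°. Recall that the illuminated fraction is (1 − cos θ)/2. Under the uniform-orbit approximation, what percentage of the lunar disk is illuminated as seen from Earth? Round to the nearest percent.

cos 290.3° = 0.347, so f = (1 − 0.347)/2 = 0.327, i.e. 33%.

33%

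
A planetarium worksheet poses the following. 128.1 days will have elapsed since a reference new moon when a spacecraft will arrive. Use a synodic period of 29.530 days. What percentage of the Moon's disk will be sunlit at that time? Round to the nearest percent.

76%

128.1/29.530 = 4.338 lunations, so 4 complete cycles and 9.98 d into the next.
Elongation θ = 360° × 9.98/29.530 ≈ 121.7°.
Illuminated fraction = (1 − cos 121.7°)/2 = (1 − (-0.525))/2 ≈ 0.762, so 76%.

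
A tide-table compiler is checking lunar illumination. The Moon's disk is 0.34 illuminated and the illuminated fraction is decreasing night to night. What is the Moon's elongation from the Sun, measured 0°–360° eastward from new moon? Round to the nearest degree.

289°

cos θ = 1 − 2f = 0.320, giving a principal value of 71.3°.
Since the Moon is past full (waning), take the reflex angle: θ = 360° − 71.3° = 288.7°.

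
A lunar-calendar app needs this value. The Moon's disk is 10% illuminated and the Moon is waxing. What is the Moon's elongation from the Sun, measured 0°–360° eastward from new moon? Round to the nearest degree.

37°

cos θ = 1 − 2f = 0.800, giving a principal value of 36.9°.
Before full moon the principal value applies: θ = 36.9°.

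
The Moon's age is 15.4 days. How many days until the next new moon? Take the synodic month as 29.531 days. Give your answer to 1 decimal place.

The next new moon completes the synodic month: 29.531 − 15.4 = 14.131 days.

14.1 days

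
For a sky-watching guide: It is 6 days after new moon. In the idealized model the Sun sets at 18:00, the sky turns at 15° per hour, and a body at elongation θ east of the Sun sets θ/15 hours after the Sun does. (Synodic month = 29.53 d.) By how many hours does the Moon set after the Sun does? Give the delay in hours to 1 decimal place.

4.9 h

Phase angle: θ = 360°·(6 d)/(29.53 d) = 73.1°.
At 15° of sky rotation per hour, 73.1° corresponds to a 4.88 h lag.
So the Moon sets 4.88 h after the Sun.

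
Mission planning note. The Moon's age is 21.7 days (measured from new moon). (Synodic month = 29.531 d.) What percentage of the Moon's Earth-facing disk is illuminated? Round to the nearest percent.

55%

Phase angle: θ = 360°·(21.7 d)/(29.531 d) = 264.5°.
cos 264.5° = (-0.095), so f = (1 − (-0.095))/2 = 0.548, so 55%.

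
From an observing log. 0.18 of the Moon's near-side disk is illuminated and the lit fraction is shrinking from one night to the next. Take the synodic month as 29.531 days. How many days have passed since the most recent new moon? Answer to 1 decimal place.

From f = (1 − cos θ)/2: cos θ = 1 − 2×0.18 = 0.640; arccos → 50.2°.
A waning Moon lies in 180°–360°, so θ = 360° − 50.2° = 309.8°.
That fraction of the synodic month is 309.8/360 × 29.531 d ≈ 25.41 d.

25.4 days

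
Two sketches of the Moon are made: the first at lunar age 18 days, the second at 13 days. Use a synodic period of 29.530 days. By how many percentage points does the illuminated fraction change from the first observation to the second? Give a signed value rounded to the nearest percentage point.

θ₁ = 360° × 18/29.530 = 219.4°, f₁ = (1 − cos θ₁)/2 = 0.886.
θ₂ = 360° × 13/29.530 = 158.5°, f₂ = (1 − cos θ₂)/2 = 0.965.
Change = f₂ − f₁ = +0.079 → +8 percentage points.

+8 pp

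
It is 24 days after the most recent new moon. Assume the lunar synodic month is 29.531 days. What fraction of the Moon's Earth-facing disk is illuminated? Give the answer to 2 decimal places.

Phase angle: θ = 360°·(24 d)/(29.531 d) = 292.6°.
cos 292.6° = 0.384, so f = (1 − 0.384)/2 = 0.308.

0.31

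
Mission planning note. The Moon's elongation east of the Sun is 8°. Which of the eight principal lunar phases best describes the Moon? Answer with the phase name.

The new moon sector spans roughly -22°–22°; 8° falls inside it.

new moon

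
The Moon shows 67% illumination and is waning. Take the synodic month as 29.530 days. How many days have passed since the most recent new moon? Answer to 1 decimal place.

20.5 days

From f = (1 − cos θ)/2: cos θ = 1 − 2×0.67 = -0.340; arccos → 109.9°.
Waning ⇒ past full, so θ = 360° − 109.9° = 250.1°.
Age = 29.530 × 250.1°/360° ≈ 20.52 days.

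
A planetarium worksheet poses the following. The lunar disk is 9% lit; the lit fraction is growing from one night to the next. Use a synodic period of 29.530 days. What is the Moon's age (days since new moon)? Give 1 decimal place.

2.9 days

Invert f = (1 − cos θ)/2 to get cos θ = 1 − 2(0.09) = 0.820, hence θ₀ = arccos 0.820 = 34.9°.
Waxing ⇒ before full, so θ = 34.9°.
At 360°/29.530 d per day, 34.9° corresponds to 2.86 days.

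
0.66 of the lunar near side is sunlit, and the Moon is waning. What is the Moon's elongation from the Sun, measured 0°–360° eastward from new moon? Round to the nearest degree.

251°

From f = (1 − cos θ)/2: cos θ = 1 − 2×0.66 = -0.320; arccos → 108.7°.
Since the Moon is past full (waning), take the reflex angle: θ = 360° − 108.7° = 251.3°.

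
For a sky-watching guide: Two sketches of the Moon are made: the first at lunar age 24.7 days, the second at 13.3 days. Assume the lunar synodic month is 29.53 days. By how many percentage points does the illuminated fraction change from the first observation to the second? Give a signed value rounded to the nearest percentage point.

+73 percentage points

θ₁ = 360° × 24.7/29.53 = 301.1°, f₁ = (1 − cos θ₁)/2 = 0.242.
θ₂ = 360° × 13.3/29.53 = 162.1°, f₂ = (1 − cos θ₂)/2 = 0.976.
Change = f₂ − f₁ = +0.734 → +73 percentage points.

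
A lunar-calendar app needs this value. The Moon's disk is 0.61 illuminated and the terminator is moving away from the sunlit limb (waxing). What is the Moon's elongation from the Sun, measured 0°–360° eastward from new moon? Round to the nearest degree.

cos θ = 1 − 2f = -0.220, giving a principal value of 102.7°.
Waxing ⇒ before full, so θ = 102.7°.

103°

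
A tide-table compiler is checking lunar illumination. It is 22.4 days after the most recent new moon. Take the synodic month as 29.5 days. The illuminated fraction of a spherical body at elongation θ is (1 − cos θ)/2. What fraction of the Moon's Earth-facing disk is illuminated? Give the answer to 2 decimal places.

Elongation θ = 360° × 22.4/29.5 ≈ 273.4°.
With cos θ = 0.059, the lit fraction is (1 − 0.059)/2 ≈ 0.471.

0.47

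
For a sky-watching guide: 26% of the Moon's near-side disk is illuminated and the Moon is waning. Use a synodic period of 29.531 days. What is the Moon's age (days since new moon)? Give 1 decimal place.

cos θ = 1 − 2f = 0.480, giving a principal value of 61.3°.
A waning Moon lies in 180°–360°, so θ = 360° − 61.3° = 298.7°.
Age = 29.531 × 298.7°/360° ≈ 24.50 days.

24.5 days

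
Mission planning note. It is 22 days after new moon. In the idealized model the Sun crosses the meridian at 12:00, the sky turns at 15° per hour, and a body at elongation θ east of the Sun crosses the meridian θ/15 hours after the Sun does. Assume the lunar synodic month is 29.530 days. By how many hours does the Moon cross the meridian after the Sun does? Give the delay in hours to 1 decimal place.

Phase angle: θ = 360°·(22 d)/(29.530 d) = 268.2°.
Delay after the Sun = 268.2° / (15°/h) ≈ 17.88 h.
So the Moon crosses the meridian 17.88 h after the Sun.

17.9 h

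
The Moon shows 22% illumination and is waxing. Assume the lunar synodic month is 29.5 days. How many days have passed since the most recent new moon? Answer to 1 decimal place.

cos θ = 1 − 2f = 0.560, giving a principal value of 55.9°.
Before full moon the principal value applies: θ = 55.9°.
At 360°/29.5 d per day, 55.9° corresponds to 4.58 days.

4.6 days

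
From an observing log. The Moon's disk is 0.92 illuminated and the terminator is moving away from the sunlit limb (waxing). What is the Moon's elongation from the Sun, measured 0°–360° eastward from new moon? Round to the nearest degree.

147°

Invert f = (1 − cos θ)/2 to get cos θ = 1 − 2(0.92) = -0.840, hence θ₀ = arccos -0.840 = 147.1°.
Before full moon the principal value applies: θ = 147.1°.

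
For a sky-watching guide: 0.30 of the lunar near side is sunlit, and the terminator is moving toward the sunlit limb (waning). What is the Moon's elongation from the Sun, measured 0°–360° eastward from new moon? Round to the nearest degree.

Invert f = (1 − cos θ)/2 to get cos θ = 1 − 2(0.30) = 0.400, hence θ₀ = arccos 0.400 = 66.4°.
Waning ⇒ past full, so θ = 360° − 66.4° = 293.6°.

294°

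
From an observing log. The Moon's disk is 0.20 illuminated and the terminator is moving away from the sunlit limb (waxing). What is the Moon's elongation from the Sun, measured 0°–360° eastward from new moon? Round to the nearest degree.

cos θ = 1 − 2f = 0.600, giving a principal value of 53.1°.
The Moon is waxing (0°–180°), so θ = 53.1° directly.

53°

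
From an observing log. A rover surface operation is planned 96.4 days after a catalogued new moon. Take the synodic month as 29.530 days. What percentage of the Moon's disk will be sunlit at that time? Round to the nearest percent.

96.4 d spans 3 complete synodic months (3 × 29.530 = 88.59 d) plus 7.81 d.
Phase angle: θ = 360°·(7.81 d)/(29.530 d) = 95.2°.
Illuminated fraction = (1 − cos 95.2°)/2 = (1 − (-0.091))/2 ≈ 0.545, so 55%.

55%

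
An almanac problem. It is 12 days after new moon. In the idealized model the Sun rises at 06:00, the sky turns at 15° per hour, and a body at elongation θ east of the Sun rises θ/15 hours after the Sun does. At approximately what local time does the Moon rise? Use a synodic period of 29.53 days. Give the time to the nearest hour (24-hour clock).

The Moon has covered 12/29.53 of its cycle, so θ ≈ 360° × 12/29.53 = 146.3°.
Delay after the Sun = 146.3° / (15°/h) ≈ 9.75 h.
06:00 + 9.75 h ≈ 15:45 → 16:00 to the nearest hour.

16:00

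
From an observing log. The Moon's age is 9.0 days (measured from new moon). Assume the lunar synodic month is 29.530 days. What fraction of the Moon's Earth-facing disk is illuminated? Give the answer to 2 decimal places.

Phase angle: θ = 360°·(9.0 d)/(29.530 d) = 109.7°.
cos 109.7° = (-0.337), so f = (1 − (-0.337))/2 = 0.669.

0.67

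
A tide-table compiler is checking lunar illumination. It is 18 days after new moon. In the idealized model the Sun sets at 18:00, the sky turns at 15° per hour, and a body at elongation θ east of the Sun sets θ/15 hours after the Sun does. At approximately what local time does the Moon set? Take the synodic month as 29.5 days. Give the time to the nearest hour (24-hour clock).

09:00

The Moon has covered 18/29.5 of its cycle, so θ ≈ 360° × 18/29.5 = 219.7°.
The Moon trails the Sun by θ/15 = 219.7/15 ≈ 14.64 hours.
18:00 + 14.64 h ≈ 08:39 → 09:00 to the nearest hour.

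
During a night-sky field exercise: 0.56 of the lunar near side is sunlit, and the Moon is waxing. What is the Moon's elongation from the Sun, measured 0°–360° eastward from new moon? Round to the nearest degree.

cos θ = 1 − 2f = -0.120, giving a principal value of 96.9°.
Waxing ⇒ before full, so θ = 96.9°.

97°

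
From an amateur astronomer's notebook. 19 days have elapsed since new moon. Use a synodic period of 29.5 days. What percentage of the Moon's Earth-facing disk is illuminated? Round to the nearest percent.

Phase angle: θ = 360°·(19 d)/(29.5 d) = 231.9°.
cos 231.9° = (-0.618), so f = (1 − (-0.618))/2 = 0.809, so 81%.

81%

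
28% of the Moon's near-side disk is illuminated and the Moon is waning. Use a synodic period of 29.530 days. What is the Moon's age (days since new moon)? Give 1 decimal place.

24.3 days

cos θ = 1 − 2f = 0.440, giving a principal value of 63.9°.
A waning Moon lies in 180°–360°, so θ = 360° − 63.9° = 296.1°.
Age = 29.530 × 296.1°/360° ≈ 24.29 days.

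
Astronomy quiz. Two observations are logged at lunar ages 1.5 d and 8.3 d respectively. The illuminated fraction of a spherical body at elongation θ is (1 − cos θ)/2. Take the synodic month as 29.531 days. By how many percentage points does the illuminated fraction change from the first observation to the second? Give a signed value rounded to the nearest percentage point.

+57 pp

First observation: θ = 360°·1.5/29.531 = 18.3°, so f = 0.025.
Second observation: θ = 101.2°, f = 0.597.
Δf = 0.597 − 0.025 = +0.572, i.e. +57 pp.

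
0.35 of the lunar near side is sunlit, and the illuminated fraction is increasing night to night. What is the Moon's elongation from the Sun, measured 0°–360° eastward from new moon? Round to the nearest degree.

73°

cos θ = 1 − 2f = 0.300, giving a principal value of 72.5°.
Waxing ⇒ before full, so θ = 72.5°.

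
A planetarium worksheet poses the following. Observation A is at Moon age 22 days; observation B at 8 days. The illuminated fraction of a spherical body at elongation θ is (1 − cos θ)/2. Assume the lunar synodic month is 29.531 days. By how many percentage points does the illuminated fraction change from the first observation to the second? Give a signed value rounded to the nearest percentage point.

+5 pp

First observation: θ = 360°·22/29.531 = 268.2°, so f = 0.516.
Second observation: θ = 97.5°, f = 0.565.
Δf = 0.565 − 0.516 = +0.050, i.e. +5 pp.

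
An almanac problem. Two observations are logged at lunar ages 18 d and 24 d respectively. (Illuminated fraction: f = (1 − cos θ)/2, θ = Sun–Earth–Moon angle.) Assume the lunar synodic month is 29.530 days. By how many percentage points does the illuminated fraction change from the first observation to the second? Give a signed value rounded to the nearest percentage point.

First observation: θ = 360°·18/29.530 = 219.4°, so f = 0.886.
Second observation: θ = 292.6°, f = 0.308.
Δf = 0.308 − 0.886 = -0.578, i.e. -58 pp.

-58 pp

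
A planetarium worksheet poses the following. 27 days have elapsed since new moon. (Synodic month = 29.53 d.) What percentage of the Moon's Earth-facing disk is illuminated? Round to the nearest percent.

Elongation θ = 360° × 27/29.53 ≈ 329.2°.
With cos θ = 0.859, the lit fraction is (1 − 0.859)/2 ≈ 0.071, so 7%.

7%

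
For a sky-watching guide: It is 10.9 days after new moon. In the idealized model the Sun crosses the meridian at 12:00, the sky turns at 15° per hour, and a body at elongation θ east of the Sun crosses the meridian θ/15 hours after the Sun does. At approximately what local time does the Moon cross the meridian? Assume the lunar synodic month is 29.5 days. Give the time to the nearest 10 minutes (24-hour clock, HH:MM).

Elongation θ = 360° × 10.9/29.5 ≈ 133.0°.
Delay after the Sun = 133.0° / (15°/h) ≈ 8.87 h.
12:00 + 8.868 h ≈ 20:52 → 20:50 to the nearest ten minutes.

20:50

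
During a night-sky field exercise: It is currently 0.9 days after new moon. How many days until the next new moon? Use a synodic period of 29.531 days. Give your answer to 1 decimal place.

One full lunation from the last new moon is 29.531 d; remaining = 29.531 − 0.9 = 28.631 d.

28.6 days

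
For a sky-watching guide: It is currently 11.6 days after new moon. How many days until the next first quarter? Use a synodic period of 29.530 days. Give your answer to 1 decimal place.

25.3 days

First quarter occurs at elongation 90°, i.e. at age 29.530 × 90/360 = 7.383 d.
This lunation's first quarter (7.383 d) has passed, so add one period: 36.913 − 11.6 = 25.313 days.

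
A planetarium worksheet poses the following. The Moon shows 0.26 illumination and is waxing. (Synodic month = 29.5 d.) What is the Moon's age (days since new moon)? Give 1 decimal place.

5.0 days

Invert f = (1 − cos θ)/2 to get cos θ = 1 − 2(0.26) = 0.480, hence θ₀ = arccos 0.480 = 61.3°.
Waxing ⇒ before full, so θ = 61.3°.
At 360°/29.5 d per day, 61.3° corresponds to 5.02 days.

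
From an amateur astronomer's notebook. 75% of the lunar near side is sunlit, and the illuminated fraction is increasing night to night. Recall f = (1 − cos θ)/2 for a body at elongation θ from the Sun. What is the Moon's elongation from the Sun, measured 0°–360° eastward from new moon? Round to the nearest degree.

120°

Invert f = (1 − cos θ)/2 to get cos θ = 1 − 2(0.75) = -0.500, hence θ₀ = arccos -0.500 = 120.0°.
Before full moon the principal value applies: θ = 120.0°.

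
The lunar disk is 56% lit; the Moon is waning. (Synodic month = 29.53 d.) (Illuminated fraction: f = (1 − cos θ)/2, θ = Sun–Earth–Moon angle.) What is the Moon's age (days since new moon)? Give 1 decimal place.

Invert f = (1 − cos θ)/2 to get cos θ = 1 − 2(0.56) = -0.120, hence θ₀ = arccos -0.120 = 96.9°.
A waning Moon lies in 180°–360°, so θ = 360° − 96.9° = 263.1°.
Age = 29.53 × 263.1°/360° ≈ 21.58 days.

21.6 days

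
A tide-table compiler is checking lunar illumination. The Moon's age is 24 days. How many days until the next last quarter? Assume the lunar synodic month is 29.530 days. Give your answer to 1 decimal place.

Last quarter is 0.75 of the way through the cycle: age 0.75 × 29.530 = 22.148 d.
Already past this cycle's last quarter; the next is at 22.148 + 29.530 = 51.678 d, so 51.678 − 24 = 27.678 days.

27.7 days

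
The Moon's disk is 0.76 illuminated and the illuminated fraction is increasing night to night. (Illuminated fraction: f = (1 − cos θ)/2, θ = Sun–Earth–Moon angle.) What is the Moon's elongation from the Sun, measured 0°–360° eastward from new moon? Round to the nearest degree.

121°

cos θ = 1 − 2f = -0.520, giving a principal value of 121.3°.
Waxing ⇒ before full, so θ = 121.3°.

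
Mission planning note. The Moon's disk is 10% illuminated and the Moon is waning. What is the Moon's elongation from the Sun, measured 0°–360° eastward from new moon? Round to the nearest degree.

323°

From f = (1 − cos θ)/2: cos θ = 1 − 2×0.10 = 0.800; arccos → 36.9°.
A waning Moon lies in 180°–360°, so θ = 360° − 36.9° = 323.1°.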